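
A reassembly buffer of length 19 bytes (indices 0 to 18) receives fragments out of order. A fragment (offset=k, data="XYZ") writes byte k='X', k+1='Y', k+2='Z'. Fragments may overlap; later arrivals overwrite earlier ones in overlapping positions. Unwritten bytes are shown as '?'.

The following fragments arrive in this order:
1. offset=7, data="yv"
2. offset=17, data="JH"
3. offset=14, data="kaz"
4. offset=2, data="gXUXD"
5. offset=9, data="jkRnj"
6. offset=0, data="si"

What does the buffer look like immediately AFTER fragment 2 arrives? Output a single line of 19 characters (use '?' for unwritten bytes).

Fragment 1: offset=7 data="yv" -> buffer=???????yv??????????
Fragment 2: offset=17 data="JH" -> buffer=???????yv????????JH

Answer: ???????yv????????JH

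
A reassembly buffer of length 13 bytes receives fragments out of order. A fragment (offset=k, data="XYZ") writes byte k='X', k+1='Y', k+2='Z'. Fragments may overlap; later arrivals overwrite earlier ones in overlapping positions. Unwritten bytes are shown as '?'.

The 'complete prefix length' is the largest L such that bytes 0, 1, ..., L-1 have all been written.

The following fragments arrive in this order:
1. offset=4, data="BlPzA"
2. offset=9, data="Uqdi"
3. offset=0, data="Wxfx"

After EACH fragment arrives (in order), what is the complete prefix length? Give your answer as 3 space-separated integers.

Answer: 0 0 13

Derivation:
Fragment 1: offset=4 data="BlPzA" -> buffer=????BlPzA???? -> prefix_len=0
Fragment 2: offset=9 data="Uqdi" -> buffer=????BlPzAUqdi -> prefix_len=0
Fragment 3: offset=0 data="Wxfx" -> buffer=WxfxBlPzAUqdi -> prefix_len=13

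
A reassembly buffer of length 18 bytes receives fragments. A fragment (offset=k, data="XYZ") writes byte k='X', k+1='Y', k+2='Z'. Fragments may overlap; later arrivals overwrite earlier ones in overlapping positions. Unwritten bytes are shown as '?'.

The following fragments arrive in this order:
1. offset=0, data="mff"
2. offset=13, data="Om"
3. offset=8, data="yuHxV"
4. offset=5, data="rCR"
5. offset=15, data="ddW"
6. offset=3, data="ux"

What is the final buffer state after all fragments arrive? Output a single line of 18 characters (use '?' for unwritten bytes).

Fragment 1: offset=0 data="mff" -> buffer=mff???????????????
Fragment 2: offset=13 data="Om" -> buffer=mff??????????Om???
Fragment 3: offset=8 data="yuHxV" -> buffer=mff?????yuHxVOm???
Fragment 4: offset=5 data="rCR" -> buffer=mff??rCRyuHxVOm???
Fragment 5: offset=15 data="ddW" -> buffer=mff??rCRyuHxVOmddW
Fragment 6: offset=3 data="ux" -> buffer=mffuxrCRyuHxVOmddW

Answer: mffuxrCRyuHxVOmddW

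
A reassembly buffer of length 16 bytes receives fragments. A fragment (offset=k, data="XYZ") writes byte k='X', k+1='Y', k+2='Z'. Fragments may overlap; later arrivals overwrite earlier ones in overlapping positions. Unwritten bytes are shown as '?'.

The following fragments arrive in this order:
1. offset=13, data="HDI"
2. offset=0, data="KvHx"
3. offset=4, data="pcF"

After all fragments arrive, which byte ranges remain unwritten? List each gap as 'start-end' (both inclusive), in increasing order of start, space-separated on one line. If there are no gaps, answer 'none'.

Fragment 1: offset=13 len=3
Fragment 2: offset=0 len=4
Fragment 3: offset=4 len=3
Gaps: 7-12

Answer: 7-12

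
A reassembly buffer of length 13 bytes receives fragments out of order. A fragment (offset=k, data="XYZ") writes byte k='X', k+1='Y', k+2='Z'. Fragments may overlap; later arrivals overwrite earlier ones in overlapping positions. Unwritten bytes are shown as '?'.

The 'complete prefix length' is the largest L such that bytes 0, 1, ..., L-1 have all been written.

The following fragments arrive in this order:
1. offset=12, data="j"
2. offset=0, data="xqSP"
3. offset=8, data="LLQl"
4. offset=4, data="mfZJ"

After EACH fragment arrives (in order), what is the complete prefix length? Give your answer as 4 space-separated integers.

Answer: 0 4 4 13

Derivation:
Fragment 1: offset=12 data="j" -> buffer=????????????j -> prefix_len=0
Fragment 2: offset=0 data="xqSP" -> buffer=xqSP????????j -> prefix_len=4
Fragment 3: offset=8 data="LLQl" -> buffer=xqSP????LLQlj -> prefix_len=4
Fragment 4: offset=4 data="mfZJ" -> buffer=xqSPmfZJLLQlj -> prefix_len=13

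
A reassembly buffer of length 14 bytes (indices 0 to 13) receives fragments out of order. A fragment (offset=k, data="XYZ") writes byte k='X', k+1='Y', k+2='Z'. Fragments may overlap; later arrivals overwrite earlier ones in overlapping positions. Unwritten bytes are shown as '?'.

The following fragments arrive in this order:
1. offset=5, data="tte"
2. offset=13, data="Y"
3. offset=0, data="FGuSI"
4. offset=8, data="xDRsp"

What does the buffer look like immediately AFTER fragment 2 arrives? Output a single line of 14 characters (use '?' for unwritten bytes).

Answer: ?????tte?????Y

Derivation:
Fragment 1: offset=5 data="tte" -> buffer=?????tte??????
Fragment 2: offset=13 data="Y" -> buffer=?????tte?????Y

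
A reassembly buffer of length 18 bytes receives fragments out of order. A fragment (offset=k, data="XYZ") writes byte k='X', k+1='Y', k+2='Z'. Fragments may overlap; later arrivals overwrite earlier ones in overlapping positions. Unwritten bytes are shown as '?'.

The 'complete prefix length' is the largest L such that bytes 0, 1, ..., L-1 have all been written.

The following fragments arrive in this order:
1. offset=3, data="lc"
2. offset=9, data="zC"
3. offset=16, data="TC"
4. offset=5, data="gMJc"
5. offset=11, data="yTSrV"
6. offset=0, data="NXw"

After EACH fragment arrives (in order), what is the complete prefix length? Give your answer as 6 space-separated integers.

Fragment 1: offset=3 data="lc" -> buffer=???lc????????????? -> prefix_len=0
Fragment 2: offset=9 data="zC" -> buffer=???lc????zC??????? -> prefix_len=0
Fragment 3: offset=16 data="TC" -> buffer=???lc????zC?????TC -> prefix_len=0
Fragment 4: offset=5 data="gMJc" -> buffer=???lcgMJczC?????TC -> prefix_len=0
Fragment 5: offset=11 data="yTSrV" -> buffer=???lcgMJczCyTSrVTC -> prefix_len=0
Fragment 6: offset=0 data="NXw" -> buffer=NXwlcgMJczCyTSrVTC -> prefix_len=18

Answer: 0 0 0 0 0 18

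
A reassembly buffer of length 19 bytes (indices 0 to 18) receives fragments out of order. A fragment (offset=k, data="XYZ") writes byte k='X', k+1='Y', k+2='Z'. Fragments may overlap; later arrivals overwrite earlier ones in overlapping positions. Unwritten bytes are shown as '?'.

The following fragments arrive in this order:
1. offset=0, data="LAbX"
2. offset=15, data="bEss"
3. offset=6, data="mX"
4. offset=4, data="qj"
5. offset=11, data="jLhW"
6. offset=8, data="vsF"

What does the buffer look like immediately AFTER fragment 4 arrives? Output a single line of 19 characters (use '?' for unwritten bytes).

Answer: LAbXqjmX???????bEss

Derivation:
Fragment 1: offset=0 data="LAbX" -> buffer=LAbX???????????????
Fragment 2: offset=15 data="bEss" -> buffer=LAbX???????????bEss
Fragment 3: offset=6 data="mX" -> buffer=LAbX??mX???????bEss
Fragment 4: offset=4 data="qj" -> buffer=LAbXqjmX???????bEss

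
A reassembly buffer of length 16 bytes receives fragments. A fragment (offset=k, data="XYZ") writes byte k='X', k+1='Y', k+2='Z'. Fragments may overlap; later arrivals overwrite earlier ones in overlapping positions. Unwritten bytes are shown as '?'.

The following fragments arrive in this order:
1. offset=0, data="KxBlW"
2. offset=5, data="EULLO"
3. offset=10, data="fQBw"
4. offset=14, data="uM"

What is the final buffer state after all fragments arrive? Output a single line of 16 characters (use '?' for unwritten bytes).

Fragment 1: offset=0 data="KxBlW" -> buffer=KxBlW???????????
Fragment 2: offset=5 data="EULLO" -> buffer=KxBlWEULLO??????
Fragment 3: offset=10 data="fQBw" -> buffer=KxBlWEULLOfQBw??
Fragment 4: offset=14 data="uM" -> buffer=KxBlWEULLOfQBwuM

Answer: KxBlWEULLOfQBwuM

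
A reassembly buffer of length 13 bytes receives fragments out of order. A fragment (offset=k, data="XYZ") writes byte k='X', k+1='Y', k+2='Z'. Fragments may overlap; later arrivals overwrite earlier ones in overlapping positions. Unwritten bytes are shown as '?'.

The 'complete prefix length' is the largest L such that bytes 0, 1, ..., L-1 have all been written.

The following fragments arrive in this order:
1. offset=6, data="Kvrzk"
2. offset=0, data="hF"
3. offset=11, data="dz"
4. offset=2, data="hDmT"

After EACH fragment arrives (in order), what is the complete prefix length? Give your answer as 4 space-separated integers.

Answer: 0 2 2 13

Derivation:
Fragment 1: offset=6 data="Kvrzk" -> buffer=??????Kvrzk?? -> prefix_len=0
Fragment 2: offset=0 data="hF" -> buffer=hF????Kvrzk?? -> prefix_len=2
Fragment 3: offset=11 data="dz" -> buffer=hF????Kvrzkdz -> prefix_len=2
Fragment 4: offset=2 data="hDmT" -> buffer=hFhDmTKvrzkdz -> prefix_len=13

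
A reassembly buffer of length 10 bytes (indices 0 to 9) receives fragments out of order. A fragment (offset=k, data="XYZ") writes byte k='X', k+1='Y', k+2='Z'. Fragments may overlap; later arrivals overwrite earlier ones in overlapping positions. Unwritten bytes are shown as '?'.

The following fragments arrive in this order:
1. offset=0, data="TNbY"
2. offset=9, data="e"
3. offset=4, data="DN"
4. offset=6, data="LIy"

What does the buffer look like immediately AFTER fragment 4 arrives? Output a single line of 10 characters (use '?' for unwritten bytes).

Answer: TNbYDNLIye

Derivation:
Fragment 1: offset=0 data="TNbY" -> buffer=TNbY??????
Fragment 2: offset=9 data="e" -> buffer=TNbY?????e
Fragment 3: offset=4 data="DN" -> buffer=TNbYDN???e
Fragment 4: offset=6 data="LIy" -> buffer=TNbYDNLIye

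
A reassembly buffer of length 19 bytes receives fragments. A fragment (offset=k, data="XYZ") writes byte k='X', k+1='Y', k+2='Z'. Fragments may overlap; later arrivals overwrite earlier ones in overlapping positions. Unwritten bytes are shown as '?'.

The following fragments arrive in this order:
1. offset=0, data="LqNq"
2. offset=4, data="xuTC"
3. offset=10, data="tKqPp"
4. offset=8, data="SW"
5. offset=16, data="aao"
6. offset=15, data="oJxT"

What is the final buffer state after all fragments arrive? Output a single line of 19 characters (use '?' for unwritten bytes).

Answer: LqNqxuTCSWtKqPpoJxT

Derivation:
Fragment 1: offset=0 data="LqNq" -> buffer=LqNq???????????????
Fragment 2: offset=4 data="xuTC" -> buffer=LqNqxuTC???????????
Fragment 3: offset=10 data="tKqPp" -> buffer=LqNqxuTC??tKqPp????
Fragment 4: offset=8 data="SW" -> buffer=LqNqxuTCSWtKqPp????
Fragment 5: offset=16 data="aao" -> buffer=LqNqxuTCSWtKqPp?aao
Fragment 6: offset=15 data="oJxT" -> buffer=LqNqxuTCSWtKqPpoJxT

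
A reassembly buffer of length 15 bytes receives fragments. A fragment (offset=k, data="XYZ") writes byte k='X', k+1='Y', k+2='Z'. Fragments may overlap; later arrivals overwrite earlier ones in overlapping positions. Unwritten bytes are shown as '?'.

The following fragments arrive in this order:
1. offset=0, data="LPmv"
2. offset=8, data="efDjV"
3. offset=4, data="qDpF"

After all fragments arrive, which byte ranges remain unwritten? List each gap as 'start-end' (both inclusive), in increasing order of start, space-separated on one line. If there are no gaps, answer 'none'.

Answer: 13-14

Derivation:
Fragment 1: offset=0 len=4
Fragment 2: offset=8 len=5
Fragment 3: offset=4 len=4
Gaps: 13-14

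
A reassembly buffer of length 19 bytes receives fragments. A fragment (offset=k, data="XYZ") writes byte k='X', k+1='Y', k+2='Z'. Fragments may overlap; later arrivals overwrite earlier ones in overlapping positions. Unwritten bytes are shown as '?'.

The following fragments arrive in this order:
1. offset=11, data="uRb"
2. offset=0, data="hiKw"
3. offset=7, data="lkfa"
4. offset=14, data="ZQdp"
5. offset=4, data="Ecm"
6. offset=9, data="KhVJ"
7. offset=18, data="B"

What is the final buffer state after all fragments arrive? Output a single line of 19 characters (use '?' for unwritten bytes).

Answer: hiKwEcmlkKhVJbZQdpB

Derivation:
Fragment 1: offset=11 data="uRb" -> buffer=???????????uRb?????
Fragment 2: offset=0 data="hiKw" -> buffer=hiKw???????uRb?????
Fragment 3: offset=7 data="lkfa" -> buffer=hiKw???lkfauRb?????
Fragment 4: offset=14 data="ZQdp" -> buffer=hiKw???lkfauRbZQdp?
Fragment 5: offset=4 data="Ecm" -> buffer=hiKwEcmlkfauRbZQdp?
Fragment 6: offset=9 data="KhVJ" -> buffer=hiKwEcmlkKhVJbZQdp?
Fragment 7: offset=18 data="B" -> buffer=hiKwEcmlkKhVJbZQdpB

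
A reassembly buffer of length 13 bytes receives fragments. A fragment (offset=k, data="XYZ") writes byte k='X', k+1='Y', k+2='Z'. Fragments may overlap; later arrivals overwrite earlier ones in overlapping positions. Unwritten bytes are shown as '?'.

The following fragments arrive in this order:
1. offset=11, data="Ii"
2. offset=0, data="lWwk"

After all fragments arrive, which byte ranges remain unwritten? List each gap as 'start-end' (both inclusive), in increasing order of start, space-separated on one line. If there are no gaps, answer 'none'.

Answer: 4-10

Derivation:
Fragment 1: offset=11 len=2
Fragment 2: offset=0 len=4
Gaps: 4-10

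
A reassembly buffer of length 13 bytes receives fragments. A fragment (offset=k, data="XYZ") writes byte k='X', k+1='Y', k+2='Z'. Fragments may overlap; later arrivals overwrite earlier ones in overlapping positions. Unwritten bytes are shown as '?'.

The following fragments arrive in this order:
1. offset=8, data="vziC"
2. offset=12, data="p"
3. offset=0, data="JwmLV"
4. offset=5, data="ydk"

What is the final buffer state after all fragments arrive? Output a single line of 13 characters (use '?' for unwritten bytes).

Answer: JwmLVydkvziCp

Derivation:
Fragment 1: offset=8 data="vziC" -> buffer=????????vziC?
Fragment 2: offset=12 data="p" -> buffer=????????vziCp
Fragment 3: offset=0 data="JwmLV" -> buffer=JwmLV???vziCp
Fragment 4: offset=5 data="ydk" -> buffer=JwmLVydkvziCp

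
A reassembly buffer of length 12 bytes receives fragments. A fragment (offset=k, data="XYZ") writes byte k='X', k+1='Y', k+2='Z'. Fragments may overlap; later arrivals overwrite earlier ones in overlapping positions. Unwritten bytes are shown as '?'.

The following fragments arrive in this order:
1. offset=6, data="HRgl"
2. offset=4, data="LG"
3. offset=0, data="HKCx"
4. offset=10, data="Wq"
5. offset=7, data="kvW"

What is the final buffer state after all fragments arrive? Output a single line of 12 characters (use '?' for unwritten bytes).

Fragment 1: offset=6 data="HRgl" -> buffer=??????HRgl??
Fragment 2: offset=4 data="LG" -> buffer=????LGHRgl??
Fragment 3: offset=0 data="HKCx" -> buffer=HKCxLGHRgl??
Fragment 4: offset=10 data="Wq" -> buffer=HKCxLGHRglWq
Fragment 5: offset=7 data="kvW" -> buffer=HKCxLGHkvWWq

Answer: HKCxLGHkvWWq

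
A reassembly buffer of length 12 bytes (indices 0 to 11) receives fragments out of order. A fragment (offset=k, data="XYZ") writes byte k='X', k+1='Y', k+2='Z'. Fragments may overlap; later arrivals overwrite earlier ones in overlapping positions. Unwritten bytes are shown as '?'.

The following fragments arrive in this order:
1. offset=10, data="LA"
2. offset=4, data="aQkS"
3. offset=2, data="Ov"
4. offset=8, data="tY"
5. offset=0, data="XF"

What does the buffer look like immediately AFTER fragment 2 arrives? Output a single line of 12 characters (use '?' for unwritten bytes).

Fragment 1: offset=10 data="LA" -> buffer=??????????LA
Fragment 2: offset=4 data="aQkS" -> buffer=????aQkS??LA

Answer: ????aQkS??LA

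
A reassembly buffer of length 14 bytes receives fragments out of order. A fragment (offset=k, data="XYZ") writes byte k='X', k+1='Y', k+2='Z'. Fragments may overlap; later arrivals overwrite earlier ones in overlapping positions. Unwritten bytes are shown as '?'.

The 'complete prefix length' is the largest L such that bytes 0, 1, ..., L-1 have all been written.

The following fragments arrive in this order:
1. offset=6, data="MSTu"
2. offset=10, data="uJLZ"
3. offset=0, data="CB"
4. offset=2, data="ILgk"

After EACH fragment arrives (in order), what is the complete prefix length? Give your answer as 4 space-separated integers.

Fragment 1: offset=6 data="MSTu" -> buffer=??????MSTu???? -> prefix_len=0
Fragment 2: offset=10 data="uJLZ" -> buffer=??????MSTuuJLZ -> prefix_len=0
Fragment 3: offset=0 data="CB" -> buffer=CB????MSTuuJLZ -> prefix_len=2
Fragment 4: offset=2 data="ILgk" -> buffer=CBILgkMSTuuJLZ -> prefix_len=14

Answer: 0 0 2 14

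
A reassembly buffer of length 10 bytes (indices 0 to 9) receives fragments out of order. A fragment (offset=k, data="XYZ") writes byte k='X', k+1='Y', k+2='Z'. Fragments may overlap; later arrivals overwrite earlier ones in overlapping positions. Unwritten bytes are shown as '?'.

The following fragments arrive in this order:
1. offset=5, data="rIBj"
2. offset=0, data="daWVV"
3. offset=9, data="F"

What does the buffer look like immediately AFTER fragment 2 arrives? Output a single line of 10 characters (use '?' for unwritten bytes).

Answer: daWVVrIBj?

Derivation:
Fragment 1: offset=5 data="rIBj" -> buffer=?????rIBj?
Fragment 2: offset=0 data="daWVV" -> buffer=daWVVrIBj?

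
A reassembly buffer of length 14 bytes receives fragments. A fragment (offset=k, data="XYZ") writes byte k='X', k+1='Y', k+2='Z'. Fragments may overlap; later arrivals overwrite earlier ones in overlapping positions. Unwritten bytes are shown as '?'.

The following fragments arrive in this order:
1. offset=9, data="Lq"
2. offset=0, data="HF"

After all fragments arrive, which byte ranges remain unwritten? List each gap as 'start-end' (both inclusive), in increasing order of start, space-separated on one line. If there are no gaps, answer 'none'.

Answer: 2-8 11-13

Derivation:
Fragment 1: offset=9 len=2
Fragment 2: offset=0 len=2
Gaps: 2-8 11-13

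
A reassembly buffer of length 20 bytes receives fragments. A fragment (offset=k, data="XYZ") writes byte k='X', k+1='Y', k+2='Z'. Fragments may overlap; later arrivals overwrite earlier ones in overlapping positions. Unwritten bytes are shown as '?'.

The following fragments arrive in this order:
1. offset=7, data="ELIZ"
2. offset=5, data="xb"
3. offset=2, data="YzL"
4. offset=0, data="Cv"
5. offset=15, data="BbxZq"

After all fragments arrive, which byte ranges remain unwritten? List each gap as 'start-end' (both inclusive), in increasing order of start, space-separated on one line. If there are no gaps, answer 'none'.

Fragment 1: offset=7 len=4
Fragment 2: offset=5 len=2
Fragment 3: offset=2 len=3
Fragment 4: offset=0 len=2
Fragment 5: offset=15 len=5
Gaps: 11-14

Answer: 11-14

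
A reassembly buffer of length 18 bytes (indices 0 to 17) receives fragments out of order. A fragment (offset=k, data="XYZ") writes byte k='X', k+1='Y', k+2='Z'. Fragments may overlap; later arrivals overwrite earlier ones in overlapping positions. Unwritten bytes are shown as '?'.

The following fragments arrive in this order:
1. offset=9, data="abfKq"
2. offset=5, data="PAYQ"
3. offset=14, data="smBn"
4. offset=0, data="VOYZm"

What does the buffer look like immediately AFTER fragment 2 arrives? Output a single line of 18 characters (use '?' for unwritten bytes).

Fragment 1: offset=9 data="abfKq" -> buffer=?????????abfKq????
Fragment 2: offset=5 data="PAYQ" -> buffer=?????PAYQabfKq????

Answer: ?????PAYQabfKq????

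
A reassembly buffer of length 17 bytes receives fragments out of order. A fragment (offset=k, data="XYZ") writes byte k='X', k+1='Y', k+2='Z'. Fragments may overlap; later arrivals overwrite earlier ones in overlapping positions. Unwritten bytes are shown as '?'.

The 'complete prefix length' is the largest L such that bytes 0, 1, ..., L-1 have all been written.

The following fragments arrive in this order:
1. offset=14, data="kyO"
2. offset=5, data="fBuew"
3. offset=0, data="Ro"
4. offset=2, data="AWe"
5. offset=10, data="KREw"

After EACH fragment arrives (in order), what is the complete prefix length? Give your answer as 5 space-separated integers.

Answer: 0 0 2 10 17

Derivation:
Fragment 1: offset=14 data="kyO" -> buffer=??????????????kyO -> prefix_len=0
Fragment 2: offset=5 data="fBuew" -> buffer=?????fBuew????kyO -> prefix_len=0
Fragment 3: offset=0 data="Ro" -> buffer=Ro???fBuew????kyO -> prefix_len=2
Fragment 4: offset=2 data="AWe" -> buffer=RoAWefBuew????kyO -> prefix_len=10
Fragment 5: offset=10 data="KREw" -> buffer=RoAWefBuewKREwkyO -> prefix_len=17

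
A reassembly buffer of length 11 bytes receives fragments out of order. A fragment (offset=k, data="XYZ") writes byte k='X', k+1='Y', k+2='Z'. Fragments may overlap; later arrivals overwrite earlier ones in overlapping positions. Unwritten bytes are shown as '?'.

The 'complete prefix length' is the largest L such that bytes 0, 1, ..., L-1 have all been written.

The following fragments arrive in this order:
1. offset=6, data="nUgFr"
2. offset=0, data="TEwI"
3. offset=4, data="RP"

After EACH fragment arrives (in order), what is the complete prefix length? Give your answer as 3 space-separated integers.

Answer: 0 4 11

Derivation:
Fragment 1: offset=6 data="nUgFr" -> buffer=??????nUgFr -> prefix_len=0
Fragment 2: offset=0 data="TEwI" -> buffer=TEwI??nUgFr -> prefix_len=4
Fragment 3: offset=4 data="RP" -> buffer=TEwIRPnUgFr -> prefix_len=11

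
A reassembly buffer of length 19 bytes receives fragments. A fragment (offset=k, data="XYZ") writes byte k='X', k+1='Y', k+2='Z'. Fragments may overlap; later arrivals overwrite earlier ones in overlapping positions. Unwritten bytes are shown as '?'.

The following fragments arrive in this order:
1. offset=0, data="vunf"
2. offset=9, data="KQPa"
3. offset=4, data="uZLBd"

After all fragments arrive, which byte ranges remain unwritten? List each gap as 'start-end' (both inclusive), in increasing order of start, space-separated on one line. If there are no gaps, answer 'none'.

Fragment 1: offset=0 len=4
Fragment 2: offset=9 len=4
Fragment 3: offset=4 len=5
Gaps: 13-18

Answer: 13-18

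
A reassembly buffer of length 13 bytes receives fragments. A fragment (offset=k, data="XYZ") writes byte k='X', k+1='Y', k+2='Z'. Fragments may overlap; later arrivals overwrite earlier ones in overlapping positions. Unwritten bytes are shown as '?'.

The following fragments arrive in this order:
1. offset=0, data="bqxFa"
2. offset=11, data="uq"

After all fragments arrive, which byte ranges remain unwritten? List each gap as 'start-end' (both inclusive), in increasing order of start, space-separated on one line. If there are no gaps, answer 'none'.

Fragment 1: offset=0 len=5
Fragment 2: offset=11 len=2
Gaps: 5-10

Answer: 5-10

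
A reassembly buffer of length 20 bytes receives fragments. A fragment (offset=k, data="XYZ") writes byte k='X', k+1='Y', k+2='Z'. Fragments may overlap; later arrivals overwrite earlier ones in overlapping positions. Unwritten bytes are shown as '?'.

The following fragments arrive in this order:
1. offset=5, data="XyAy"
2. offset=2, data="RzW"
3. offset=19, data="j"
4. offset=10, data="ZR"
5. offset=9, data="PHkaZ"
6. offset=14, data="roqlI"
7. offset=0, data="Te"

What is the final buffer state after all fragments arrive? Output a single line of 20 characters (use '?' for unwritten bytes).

Fragment 1: offset=5 data="XyAy" -> buffer=?????XyAy???????????
Fragment 2: offset=2 data="RzW" -> buffer=??RzWXyAy???????????
Fragment 3: offset=19 data="j" -> buffer=??RzWXyAy??????????j
Fragment 4: offset=10 data="ZR" -> buffer=??RzWXyAy?ZR???????j
Fragment 5: offset=9 data="PHkaZ" -> buffer=??RzWXyAyPHkaZ?????j
Fragment 6: offset=14 data="roqlI" -> buffer=??RzWXyAyPHkaZroqlIj
Fragment 7: offset=0 data="Te" -> buffer=TeRzWXyAyPHkaZroqlIj

Answer: TeRzWXyAyPHkaZroqlIj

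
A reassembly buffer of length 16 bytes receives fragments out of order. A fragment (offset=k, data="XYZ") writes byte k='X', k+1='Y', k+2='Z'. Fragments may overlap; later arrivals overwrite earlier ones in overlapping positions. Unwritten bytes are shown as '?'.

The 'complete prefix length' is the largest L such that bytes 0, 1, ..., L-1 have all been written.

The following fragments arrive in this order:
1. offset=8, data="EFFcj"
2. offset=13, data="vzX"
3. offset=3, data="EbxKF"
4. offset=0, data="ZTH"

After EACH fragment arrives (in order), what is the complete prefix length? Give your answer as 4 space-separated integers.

Answer: 0 0 0 16

Derivation:
Fragment 1: offset=8 data="EFFcj" -> buffer=????????EFFcj??? -> prefix_len=0
Fragment 2: offset=13 data="vzX" -> buffer=????????EFFcjvzX -> prefix_len=0
Fragment 3: offset=3 data="EbxKF" -> buffer=???EbxKFEFFcjvzX -> prefix_len=0
Fragment 4: offset=0 data="ZTH" -> buffer=ZTHEbxKFEFFcjvzX -> prefix_len=16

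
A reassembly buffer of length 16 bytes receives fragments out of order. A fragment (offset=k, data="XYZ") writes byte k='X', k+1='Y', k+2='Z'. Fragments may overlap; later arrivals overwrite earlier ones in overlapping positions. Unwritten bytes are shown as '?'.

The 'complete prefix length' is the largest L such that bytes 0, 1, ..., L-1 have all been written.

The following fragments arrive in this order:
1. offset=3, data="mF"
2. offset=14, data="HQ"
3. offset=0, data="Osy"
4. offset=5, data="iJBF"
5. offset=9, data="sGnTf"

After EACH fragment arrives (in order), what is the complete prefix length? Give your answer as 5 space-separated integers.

Fragment 1: offset=3 data="mF" -> buffer=???mF??????????? -> prefix_len=0
Fragment 2: offset=14 data="HQ" -> buffer=???mF?????????HQ -> prefix_len=0
Fragment 3: offset=0 data="Osy" -> buffer=OsymF?????????HQ -> prefix_len=5
Fragment 4: offset=5 data="iJBF" -> buffer=OsymFiJBF?????HQ -> prefix_len=9
Fragment 5: offset=9 data="sGnTf" -> buffer=OsymFiJBFsGnTfHQ -> prefix_len=16

Answer: 0 0 5 9 16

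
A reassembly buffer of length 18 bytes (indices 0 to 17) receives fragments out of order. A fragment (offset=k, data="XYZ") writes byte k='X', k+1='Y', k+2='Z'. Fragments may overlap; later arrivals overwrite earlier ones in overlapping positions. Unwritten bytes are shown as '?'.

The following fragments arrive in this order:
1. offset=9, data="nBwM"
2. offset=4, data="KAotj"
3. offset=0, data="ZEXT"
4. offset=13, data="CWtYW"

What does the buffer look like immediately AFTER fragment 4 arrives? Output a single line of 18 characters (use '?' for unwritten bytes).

Answer: ZEXTKAotjnBwMCWtYW

Derivation:
Fragment 1: offset=9 data="nBwM" -> buffer=?????????nBwM?????
Fragment 2: offset=4 data="KAotj" -> buffer=????KAotjnBwM?????
Fragment 3: offset=0 data="ZEXT" -> buffer=ZEXTKAotjnBwM?????
Fragment 4: offset=13 data="CWtYW" -> buffer=ZEXTKAotjnBwMCWtYW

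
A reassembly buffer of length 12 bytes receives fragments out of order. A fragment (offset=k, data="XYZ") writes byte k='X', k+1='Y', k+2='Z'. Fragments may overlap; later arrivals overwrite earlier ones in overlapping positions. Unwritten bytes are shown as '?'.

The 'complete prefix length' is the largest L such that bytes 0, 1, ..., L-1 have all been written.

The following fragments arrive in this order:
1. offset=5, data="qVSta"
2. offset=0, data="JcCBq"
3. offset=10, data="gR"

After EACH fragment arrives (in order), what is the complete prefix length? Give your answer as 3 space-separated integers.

Fragment 1: offset=5 data="qVSta" -> buffer=?????qVSta?? -> prefix_len=0
Fragment 2: offset=0 data="JcCBq" -> buffer=JcCBqqVSta?? -> prefix_len=10
Fragment 3: offset=10 data="gR" -> buffer=JcCBqqVStagR -> prefix_len=12

Answer: 0 10 12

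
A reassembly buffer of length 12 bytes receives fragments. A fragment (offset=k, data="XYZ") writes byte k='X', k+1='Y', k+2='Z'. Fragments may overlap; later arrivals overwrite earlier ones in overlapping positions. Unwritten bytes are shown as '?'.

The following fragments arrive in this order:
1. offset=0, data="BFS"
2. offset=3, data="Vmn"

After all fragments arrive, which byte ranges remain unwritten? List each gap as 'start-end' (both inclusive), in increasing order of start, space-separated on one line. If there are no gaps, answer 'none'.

Fragment 1: offset=0 len=3
Fragment 2: offset=3 len=3
Gaps: 6-11

Answer: 6-11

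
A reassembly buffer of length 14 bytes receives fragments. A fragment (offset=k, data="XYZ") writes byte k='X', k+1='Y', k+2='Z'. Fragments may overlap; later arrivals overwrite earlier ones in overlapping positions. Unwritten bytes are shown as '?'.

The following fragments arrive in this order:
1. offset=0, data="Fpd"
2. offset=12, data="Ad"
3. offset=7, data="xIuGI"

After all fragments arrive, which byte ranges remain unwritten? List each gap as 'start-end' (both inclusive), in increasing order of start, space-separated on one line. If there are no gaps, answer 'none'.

Fragment 1: offset=0 len=3
Fragment 2: offset=12 len=2
Fragment 3: offset=7 len=5
Gaps: 3-6

Answer: 3-6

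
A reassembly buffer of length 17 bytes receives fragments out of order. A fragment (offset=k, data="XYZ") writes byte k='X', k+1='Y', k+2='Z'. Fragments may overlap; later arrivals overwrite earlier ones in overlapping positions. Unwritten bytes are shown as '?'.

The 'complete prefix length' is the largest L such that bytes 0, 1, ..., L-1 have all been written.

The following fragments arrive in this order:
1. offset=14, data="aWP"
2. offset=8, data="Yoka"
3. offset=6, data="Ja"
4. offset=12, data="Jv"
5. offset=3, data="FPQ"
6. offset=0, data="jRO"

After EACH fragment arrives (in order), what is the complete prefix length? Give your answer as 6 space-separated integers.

Fragment 1: offset=14 data="aWP" -> buffer=??????????????aWP -> prefix_len=0
Fragment 2: offset=8 data="Yoka" -> buffer=????????Yoka??aWP -> prefix_len=0
Fragment 3: offset=6 data="Ja" -> buffer=??????JaYoka??aWP -> prefix_len=0
Fragment 4: offset=12 data="Jv" -> buffer=??????JaYokaJvaWP -> prefix_len=0
Fragment 5: offset=3 data="FPQ" -> buffer=???FPQJaYokaJvaWP -> prefix_len=0
Fragment 6: offset=0 data="jRO" -> buffer=jROFPQJaYokaJvaWP -> prefix_len=17

Answer: 0 0 0 0 0 17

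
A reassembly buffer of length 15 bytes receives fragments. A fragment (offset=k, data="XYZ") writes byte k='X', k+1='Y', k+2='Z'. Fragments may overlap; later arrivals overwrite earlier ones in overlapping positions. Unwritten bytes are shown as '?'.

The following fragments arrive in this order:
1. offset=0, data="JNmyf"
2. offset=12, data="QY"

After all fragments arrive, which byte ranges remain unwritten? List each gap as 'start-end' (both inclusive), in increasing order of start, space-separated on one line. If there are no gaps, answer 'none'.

Fragment 1: offset=0 len=5
Fragment 2: offset=12 len=2
Gaps: 5-11 14-14

Answer: 5-11 14-14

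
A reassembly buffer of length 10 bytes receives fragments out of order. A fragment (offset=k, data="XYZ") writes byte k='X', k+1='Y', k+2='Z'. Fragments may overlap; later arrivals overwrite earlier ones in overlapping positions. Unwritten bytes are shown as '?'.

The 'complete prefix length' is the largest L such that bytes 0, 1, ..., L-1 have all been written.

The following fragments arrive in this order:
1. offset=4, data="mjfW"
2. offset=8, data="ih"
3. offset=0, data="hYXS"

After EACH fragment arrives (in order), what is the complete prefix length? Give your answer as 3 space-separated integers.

Fragment 1: offset=4 data="mjfW" -> buffer=????mjfW?? -> prefix_len=0
Fragment 2: offset=8 data="ih" -> buffer=????mjfWih -> prefix_len=0
Fragment 3: offset=0 data="hYXS" -> buffer=hYXSmjfWih -> prefix_len=10

Answer: 0 0 10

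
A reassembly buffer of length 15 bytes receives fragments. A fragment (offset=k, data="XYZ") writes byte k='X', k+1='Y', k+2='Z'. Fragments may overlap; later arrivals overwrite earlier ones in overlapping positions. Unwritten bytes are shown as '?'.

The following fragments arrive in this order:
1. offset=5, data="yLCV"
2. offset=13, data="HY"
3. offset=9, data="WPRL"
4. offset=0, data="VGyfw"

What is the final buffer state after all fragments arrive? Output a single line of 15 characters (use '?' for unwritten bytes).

Fragment 1: offset=5 data="yLCV" -> buffer=?????yLCV??????
Fragment 2: offset=13 data="HY" -> buffer=?????yLCV????HY
Fragment 3: offset=9 data="WPRL" -> buffer=?????yLCVWPRLHY
Fragment 4: offset=0 data="VGyfw" -> buffer=VGyfwyLCVWPRLHY

Answer: VGyfwyLCVWPRLHY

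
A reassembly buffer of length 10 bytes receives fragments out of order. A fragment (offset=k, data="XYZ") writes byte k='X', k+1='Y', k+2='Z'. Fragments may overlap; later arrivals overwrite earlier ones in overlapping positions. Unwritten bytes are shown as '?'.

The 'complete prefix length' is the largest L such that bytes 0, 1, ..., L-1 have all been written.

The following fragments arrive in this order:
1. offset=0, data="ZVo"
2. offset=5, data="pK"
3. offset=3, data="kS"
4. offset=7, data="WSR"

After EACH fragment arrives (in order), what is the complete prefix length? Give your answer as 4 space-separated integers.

Fragment 1: offset=0 data="ZVo" -> buffer=ZVo??????? -> prefix_len=3
Fragment 2: offset=5 data="pK" -> buffer=ZVo??pK??? -> prefix_len=3
Fragment 3: offset=3 data="kS" -> buffer=ZVokSpK??? -> prefix_len=7
Fragment 4: offset=7 data="WSR" -> buffer=ZVokSpKWSR -> prefix_len=10

Answer: 3 3 7 10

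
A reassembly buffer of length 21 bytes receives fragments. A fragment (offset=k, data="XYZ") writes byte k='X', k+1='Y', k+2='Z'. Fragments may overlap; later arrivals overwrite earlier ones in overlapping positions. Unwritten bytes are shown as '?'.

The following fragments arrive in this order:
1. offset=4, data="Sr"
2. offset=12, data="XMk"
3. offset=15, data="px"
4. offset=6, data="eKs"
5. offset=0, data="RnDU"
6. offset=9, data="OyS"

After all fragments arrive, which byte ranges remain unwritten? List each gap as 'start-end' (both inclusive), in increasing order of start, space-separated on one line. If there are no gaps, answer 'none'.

Answer: 17-20

Derivation:
Fragment 1: offset=4 len=2
Fragment 2: offset=12 len=3
Fragment 3: offset=15 len=2
Fragment 4: offset=6 len=3
Fragment 5: offset=0 len=4
Fragment 6: offset=9 len=3
Gaps: 17-20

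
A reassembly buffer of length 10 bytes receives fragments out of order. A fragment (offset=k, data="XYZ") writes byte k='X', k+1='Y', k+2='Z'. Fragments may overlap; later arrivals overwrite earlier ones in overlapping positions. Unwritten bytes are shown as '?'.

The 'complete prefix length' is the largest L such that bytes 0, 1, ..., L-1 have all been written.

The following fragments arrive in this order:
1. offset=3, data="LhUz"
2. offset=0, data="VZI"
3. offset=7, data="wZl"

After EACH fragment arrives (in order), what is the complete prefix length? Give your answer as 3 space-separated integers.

Answer: 0 7 10

Derivation:
Fragment 1: offset=3 data="LhUz" -> buffer=???LhUz??? -> prefix_len=0
Fragment 2: offset=0 data="VZI" -> buffer=VZILhUz??? -> prefix_len=7
Fragment 3: offset=7 data="wZl" -> buffer=VZILhUzwZl -> prefix_len=10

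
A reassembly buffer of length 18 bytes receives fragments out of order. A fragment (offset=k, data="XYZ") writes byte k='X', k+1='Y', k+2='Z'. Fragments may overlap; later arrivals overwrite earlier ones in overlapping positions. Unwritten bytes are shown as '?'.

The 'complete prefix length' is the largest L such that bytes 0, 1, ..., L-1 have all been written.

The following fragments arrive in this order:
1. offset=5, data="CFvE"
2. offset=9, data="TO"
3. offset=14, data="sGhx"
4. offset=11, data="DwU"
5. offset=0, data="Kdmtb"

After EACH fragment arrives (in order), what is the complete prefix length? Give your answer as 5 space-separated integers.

Answer: 0 0 0 0 18

Derivation:
Fragment 1: offset=5 data="CFvE" -> buffer=?????CFvE????????? -> prefix_len=0
Fragment 2: offset=9 data="TO" -> buffer=?????CFvETO??????? -> prefix_len=0
Fragment 3: offset=14 data="sGhx" -> buffer=?????CFvETO???sGhx -> prefix_len=0
Fragment 4: offset=11 data="DwU" -> buffer=?????CFvETODwUsGhx -> prefix_len=0
Fragment 5: offset=0 data="Kdmtb" -> buffer=KdmtbCFvETODwUsGhx -> prefix_len=18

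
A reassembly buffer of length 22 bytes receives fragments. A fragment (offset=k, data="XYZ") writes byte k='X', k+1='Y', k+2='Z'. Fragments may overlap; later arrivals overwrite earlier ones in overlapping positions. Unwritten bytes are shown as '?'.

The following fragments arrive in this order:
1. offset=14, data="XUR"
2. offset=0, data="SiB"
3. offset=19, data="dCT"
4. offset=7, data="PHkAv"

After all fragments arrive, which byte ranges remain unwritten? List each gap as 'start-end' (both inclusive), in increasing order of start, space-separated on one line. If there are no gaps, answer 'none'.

Fragment 1: offset=14 len=3
Fragment 2: offset=0 len=3
Fragment 3: offset=19 len=3
Fragment 4: offset=7 len=5
Gaps: 3-6 12-13 17-18

Answer: 3-6 12-13 17-18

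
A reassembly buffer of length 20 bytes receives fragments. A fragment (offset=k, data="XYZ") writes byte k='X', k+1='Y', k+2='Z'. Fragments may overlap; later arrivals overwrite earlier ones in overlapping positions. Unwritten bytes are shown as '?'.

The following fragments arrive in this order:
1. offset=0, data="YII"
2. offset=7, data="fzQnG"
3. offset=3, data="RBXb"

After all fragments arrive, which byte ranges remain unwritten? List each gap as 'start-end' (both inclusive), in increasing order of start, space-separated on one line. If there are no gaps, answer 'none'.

Fragment 1: offset=0 len=3
Fragment 2: offset=7 len=5
Fragment 3: offset=3 len=4
Gaps: 12-19

Answer: 12-19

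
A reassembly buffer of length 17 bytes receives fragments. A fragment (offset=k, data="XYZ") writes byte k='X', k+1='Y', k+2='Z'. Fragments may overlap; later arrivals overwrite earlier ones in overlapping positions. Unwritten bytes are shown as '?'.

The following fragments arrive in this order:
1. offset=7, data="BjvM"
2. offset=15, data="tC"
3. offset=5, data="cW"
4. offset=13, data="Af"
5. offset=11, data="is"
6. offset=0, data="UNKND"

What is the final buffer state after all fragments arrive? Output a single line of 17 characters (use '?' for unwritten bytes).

Fragment 1: offset=7 data="BjvM" -> buffer=???????BjvM??????
Fragment 2: offset=15 data="tC" -> buffer=???????BjvM????tC
Fragment 3: offset=5 data="cW" -> buffer=?????cWBjvM????tC
Fragment 4: offset=13 data="Af" -> buffer=?????cWBjvM??AftC
Fragment 5: offset=11 data="is" -> buffer=?????cWBjvMisAftC
Fragment 6: offset=0 data="UNKND" -> buffer=UNKNDcWBjvMisAftC

Answer: UNKNDcWBjvMisAftC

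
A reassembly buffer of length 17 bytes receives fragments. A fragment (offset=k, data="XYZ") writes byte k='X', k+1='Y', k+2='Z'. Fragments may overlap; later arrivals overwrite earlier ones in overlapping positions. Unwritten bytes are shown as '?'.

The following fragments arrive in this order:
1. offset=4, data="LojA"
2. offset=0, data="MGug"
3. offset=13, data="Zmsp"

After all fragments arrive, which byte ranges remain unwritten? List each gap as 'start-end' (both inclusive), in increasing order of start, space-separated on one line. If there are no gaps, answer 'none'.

Answer: 8-12

Derivation:
Fragment 1: offset=4 len=4
Fragment 2: offset=0 len=4
Fragment 3: offset=13 len=4
Gaps: 8-12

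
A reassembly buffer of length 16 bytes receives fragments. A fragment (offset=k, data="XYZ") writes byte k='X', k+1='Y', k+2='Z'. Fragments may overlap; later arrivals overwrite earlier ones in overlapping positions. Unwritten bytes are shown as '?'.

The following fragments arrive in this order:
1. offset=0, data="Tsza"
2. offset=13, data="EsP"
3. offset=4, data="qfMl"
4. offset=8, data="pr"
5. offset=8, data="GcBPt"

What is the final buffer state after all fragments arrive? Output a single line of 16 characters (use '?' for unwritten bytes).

Answer: TszaqfMlGcBPtEsP

Derivation:
Fragment 1: offset=0 data="Tsza" -> buffer=Tsza????????????
Fragment 2: offset=13 data="EsP" -> buffer=Tsza?????????EsP
Fragment 3: offset=4 data="qfMl" -> buffer=TszaqfMl?????EsP
Fragment 4: offset=8 data="pr" -> buffer=TszaqfMlpr???EsP
Fragment 5: offset=8 data="GcBPt" -> buffer=TszaqfMlGcBPtEsP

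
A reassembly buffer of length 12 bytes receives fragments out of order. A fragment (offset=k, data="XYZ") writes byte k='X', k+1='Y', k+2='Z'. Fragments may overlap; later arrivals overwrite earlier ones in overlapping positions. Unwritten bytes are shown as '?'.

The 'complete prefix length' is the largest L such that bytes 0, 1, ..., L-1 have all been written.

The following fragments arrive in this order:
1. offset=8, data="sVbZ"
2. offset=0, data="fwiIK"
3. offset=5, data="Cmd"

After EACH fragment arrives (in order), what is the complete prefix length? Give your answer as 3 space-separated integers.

Answer: 0 5 12

Derivation:
Fragment 1: offset=8 data="sVbZ" -> buffer=????????sVbZ -> prefix_len=0
Fragment 2: offset=0 data="fwiIK" -> buffer=fwiIK???sVbZ -> prefix_len=5
Fragment 3: offset=5 data="Cmd" -> buffer=fwiIKCmdsVbZ -> prefix_len=12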